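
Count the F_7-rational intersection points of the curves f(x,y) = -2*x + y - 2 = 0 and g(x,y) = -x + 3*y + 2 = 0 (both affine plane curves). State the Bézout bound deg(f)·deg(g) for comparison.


Common zeros: {(4, 3)}; count = 1; Bézout bound = 1.

deg(f) = 1, deg(g) = 1, so Bézout bound = 1.
Scan x ∈ F_7. For each x, list the y ∈ F_7 with f(x, y) ≡ 0 and those with g(x, y) ≡ 0 (mod 7); the common zeros in that column are the intersection.
  x = 0: f ≡ 0 at y ∈ {2}; g ≡ 0 at y ∈ {4}; common: ∅.
  x = 1: f ≡ 0 at y ∈ {4}; g ≡ 0 at y ∈ {2}; common: ∅.
  x = 2: f ≡ 0 at y ∈ {6}; g ≡ 0 at y ∈ {0}; common: ∅.
  x = 3: f ≡ 0 at y ∈ {1}; g ≡ 0 at y ∈ {5}; common: ∅.
  x = 4: f ≡ 0 at y ∈ {3}; g ≡ 0 at y ∈ {3}; common: {3}.
  x = 5: f ≡ 0 at y ∈ {5}; g ≡ 0 at y ∈ {1}; common: ∅.
  x = 6: f ≡ 0 at y ∈ {0}; g ≡ 0 at y ∈ {6}; common: ∅.
Collecting: common zeros = {(4, 3)}, so the count is 1.
Comparison with the Bézout bound: 1 ≤ 1 = deg(f)·deg(g), as expected for curves with no common component (the bound is attained).


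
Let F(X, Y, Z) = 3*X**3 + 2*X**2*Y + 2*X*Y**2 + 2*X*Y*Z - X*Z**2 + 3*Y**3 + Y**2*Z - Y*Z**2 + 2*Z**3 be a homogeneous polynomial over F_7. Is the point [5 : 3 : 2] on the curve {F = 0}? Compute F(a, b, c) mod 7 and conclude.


F(5,3,2) ≡ 2 (mod 7); P is NOT on the curve.

Evaluate F(5, 3, 2) term-by-term (mod 7).
  3*X**3 ↦ 3·125·1·1 = 375
  2*X**2*Y ↦ 2·25·3·1 = 150
  2*X*Y**2 ↦ 2·5·9·1 = 90
  2*X*Y*Z ↦ 2·5·3·2 = 60
  -X*Z**2 ↦ -1·5·1·4 = -20
  3*Y**3 ↦ 3·1·27·1 = 81
  Y**2*Z ↦ 1·1·9·2 = 18
  -Y*Z**2 ↦ -1·1·3·4 = -12
  2*Z**3 ↦ 2·1·1·8 = 16
Sum: F(5, 3, 2) = (375) + (150) + (90) + (60) + (-20) + (81) + (18) + (-12) + (16) = 758.
Reducing mod 7: 758 ≡ 2 (mod 7).
Since F(a, b, c) ≡ 2 ≠ 0 (mod 7), P does NOT lie on the curve.


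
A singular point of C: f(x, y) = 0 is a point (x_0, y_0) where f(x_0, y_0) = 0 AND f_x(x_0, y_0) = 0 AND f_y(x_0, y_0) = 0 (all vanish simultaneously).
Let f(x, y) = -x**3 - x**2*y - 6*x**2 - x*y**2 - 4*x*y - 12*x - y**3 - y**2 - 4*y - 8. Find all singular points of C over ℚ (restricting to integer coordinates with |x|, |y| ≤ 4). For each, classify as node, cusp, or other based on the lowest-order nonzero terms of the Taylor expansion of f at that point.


Singular points: {(-2, 0)}; classification: cusp.

Compute partial derivatives:
  f_x = -3*x**2 - 2*x*y - 12*x - y**2 - 4*y - 12.
  f_y = -x**2 - 2*x*y - 4*x - 3*y**2 - 2*y - 4.
Scan x_0 ∈ {−4, ..., 4}. For each x_0, f_y(x_0, y) is a polynomial in y; find its integer roots y ∈ {−4, ..., 4}, then test f_x and f at those candidates.
  x = -4: f_y(-4, y) = -3*y**2 + 6*y - 4; no integer root y with |y| ≤ 4.
  x = -3: f_y(-3, y) = -3*y**2 + 4*y - 1; vanishes at y ∈ {1}. (-3, 1): f_x = -2 ≠ 0.
  x = -2: f_y(-2, y) = -3*y**2 + 2*y; vanishes at y ∈ {0}. (-2, 0): f_x = 0, f = 0 — SINGULAR.
  x = -1: f_y(-1, y) = -3*y**2 - 1; no integer root y with |y| ≤ 4.
  x = 0: f_y(0, y) = -3*y**2 - 2*y - 4; no integer root y with |y| ≤ 4.
  x = 1: f_y(1, y) = -3*y**2 - 4*y - 9; no integer root y with |y| ≤ 4.
  x = 2: f_y(2, y) = -3*y**2 - 6*y - 16; no integer root y with |y| ≤ 4.
  x = 3: f_y(3, y) = -3*y**2 - 8*y - 25; no integer root y with |y| ≤ 4.
  x = 4: f_y(4, y) = -3*y**2 - 10*y - 36; no integer root y with |y| ≤ 4.
Only singular point on the grid: (-2, 0).
Classify: substitute x = -2 + u, y = 0 + v and expand: f = -u**3 - u**2*v - u*v**2 - v**3 + v**2.
No constant or linear terms (consistent with a singular point). Quadratic part: v**2. Cubic part: -u**3 - u**2*v - u*v**2 - v**3.
The quadratic part v**2 is a perfect square, so there is a single (double) tangent line v = 0, i.e. y = 0. Restricting the cubic part to that line (v = 0) leaves -u**3 ≠ 0, so f is not divisible by v and the branch is v² ≈ u**3 to lowest order — this is a cusp.
Classification: cusp.


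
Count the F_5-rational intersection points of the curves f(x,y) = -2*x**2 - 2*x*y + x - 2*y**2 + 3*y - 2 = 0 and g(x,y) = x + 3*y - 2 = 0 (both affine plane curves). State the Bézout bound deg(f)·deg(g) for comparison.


Common zeros: ∅; count = 0; Bézout bound = 2.

deg(f) = 2, deg(g) = 1, so Bézout bound = 2.
Scan x ∈ F_5. For each x, list the y ∈ F_5 with f(x, y) ≡ 0 and those with g(x, y) ≡ 0 (mod 5); the common zeros in that column are the intersection.
  x = 0: f ≡ 0 at y ∈ ∅; g ≡ 0 at y ∈ {4}; common: ∅.
  x = 1: f ≡ 0 at y ∈ ∅; g ≡ 0 at y ∈ {2}; common: ∅.
  x = 2: f ≡ 0 at y ∈ ∅; g ≡ 0 at y ∈ {0}; common: ∅.
  x = 3: f ≡ 0 at y ∈ ∅; g ≡ 0 at y ∈ {3}; common: ∅.
  x = 4: f ≡ 0 at y ∈ {0}; g ≡ 0 at y ∈ {1}; common: ∅.
Collecting: common zeros = ∅, so the count is 0.
Comparison with the Bézout bound: 0 ≤ 2 = deg(f)·deg(g), as expected for curves with no common component (the affine F_5-count falls short of the bound because intersections may lie at infinity, over extension fields, or carry multiplicity).


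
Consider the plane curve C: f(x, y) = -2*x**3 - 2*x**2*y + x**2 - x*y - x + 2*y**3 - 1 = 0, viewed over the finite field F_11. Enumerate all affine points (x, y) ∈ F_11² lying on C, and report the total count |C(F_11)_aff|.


Affine F_11-points: {(0, 8), (2, 9), (4, 6), (5, 0), (6, 3), (7, 1), (7, 9), (8, 6), (10, 6), (10, 7), (10, 9)}; count = 11.

For each of the 121 pairs (x, y) ∈ F_11², evaluate f(x, y) mod 11. Record the zeros.
  x = 0: [0↦10, 1↦1, 2↦4, 3↦9, 4↦6, 5↦7, 6↦2, 7↦3, 8↦0, 9↦5, 10↦8]  zeros at y ∈ {8}
  x = 1: [0↦8, 1↦7, 2↦7, 3↦9, 4↦3, 5↦1, 6↦4, 7↦2, 8↦7, 9↦9, 10↦9]  zeros at y ∈ ∅
  x = 2: [0↦7, 1↦10, 2↦3, 3↦9, 4↦7, 5↦9, 6↦5, 7↦7, 8↦5, 9↦0, 10↦4]  zeros at y ∈ {9}
  x = 3: [0↦6, 1↦9, 2↦2, 3↦8, 4↦6, 5↦8, 6↦4, 7↦6, 8↦4, 9↦10, 10↦3]  zeros at y ∈ ∅
  x = 4: [0↦4, 1↦3, 2↦3, 3↦5, 4↦10, 5↦8, 6↦0, 7↦9, 8↦3, 9↦5, 10↦5]  zeros at y ∈ {6}
  x = 5: [0↦0, 1↦2, 2↦5, 3↦10, 4↦7, 5↦8, 6↦3, 7↦4, 8↦1, 9↦6, 10↦9]  zeros at y ∈ {0}
  x = 6: [0↦4, 1↦5, 2↦7, 3↦0, 4↦7, 5↦7, 6↦1, 7↦1, 8↦8, 9↦1, 10↦3]  zeros at y ∈ {3}
  x = 7: [0↦4, 1↦0, 2↦8, 3↦7, 4↦9, 5↦4, 6↦4, 7↦10, 8↦1, 9↦0, 10↦8]  zeros at y ∈ {1, 9}
  x = 8: [0↦10, 1↦8, 2↦7, 3↦8, 4↦1, 5↦9, 6↦0, 7↦8, 8↦1, 9↦2, 10↦1]  zeros at y ∈ {6}
  x = 9: [0↦10, 1↦6, 2↦3, 3↦2, 4↦4, 5↦10, 6↦10, 7↦5, 8↦7, 9↦6, 10↦3]  zeros at y ∈ ∅
  x = 10: [0↦3, 1↦4, 2↦6, 3↦10, 4↦6, 5↦6, 6↦0, 7↦0, 8↦7, 9↦0, 10↦2]  zeros at y ∈ {6, 7, 9}
Collecting zeros: affine points = {(0, 8), (2, 9), (4, 6), (5, 0), (6, 3), (7, 1), (7, 9), (8, 6), (10, 6), (10, 7), (10, 9)}.
Total count |C(F_11)_aff| = 11.


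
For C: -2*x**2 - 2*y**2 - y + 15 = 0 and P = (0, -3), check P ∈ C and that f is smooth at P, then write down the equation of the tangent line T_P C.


Tangent line at P: 11*y + 33 = 0.

Step 1: f(0, -3) = 0, so P lies on C.
Step 2: partial derivatives
  f_x(x, y) = -4*x, f_y(x, y) = -4*y - 1.
  f_x(P) = 0, f_y(P) = 11 (gradient nonzero, so P is smooth).
Step 3: tangent line at P: 0·(x − 0) + 11·(y − -3) = 0.
Expanding: 11*y + 33 = 0.


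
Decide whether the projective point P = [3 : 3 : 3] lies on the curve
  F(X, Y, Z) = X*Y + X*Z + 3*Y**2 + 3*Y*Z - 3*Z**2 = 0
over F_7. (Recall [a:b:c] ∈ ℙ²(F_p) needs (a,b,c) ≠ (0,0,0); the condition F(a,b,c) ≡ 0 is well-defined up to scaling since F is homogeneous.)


F(3,3,3) ≡ 3 (mod 7); P is NOT on the curve.

Evaluate F(3, 3, 3) term-by-term (mod 7).
  X*Y ↦ 1·3·3·1 = 9
  X*Z ↦ 1·3·1·3 = 9
  3*Y**2 ↦ 3·1·9·1 = 27
  3*Y*Z ↦ 3·1·3·3 = 27
  -3*Z**2 ↦ -3·1·1·9 = -27
Sum: F(3, 3, 3) = (9) + (9) + (27) + (27) + (-27) = 45.
Reducing mod 7: 45 ≡ 3 (mod 7).
Since F(a, b, c) ≡ 3 ≠ 0 (mod 7), P does NOT lie on the curve.


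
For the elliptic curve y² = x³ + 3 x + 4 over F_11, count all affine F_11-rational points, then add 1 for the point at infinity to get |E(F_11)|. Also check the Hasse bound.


Affine points = {(0, 2), (0, 9), (4, 5), (4, 6), (5, 1), (5, 10), (7, 4), (7, 7), (8, 1), (8, 10), (9, 1), (9, 10), (10, 0)}; affine count = 13; |E(F_11)| = 14.

Discriminant check: Δ ∝ 4a³ + 27b² = 4·3³ + 27·4² = 4·27 + 27·16 ≡ 1 (mod 11). Nonzero ⇒ E is nonsingular.
For each x ∈ F_11, compute rhs = x³ + 3·x + 4 mod 11, then count y ∈ F_11 with y² ≡ rhs.
  x = 0: rhs = 4, matching y values: 2, 9 (2 points).
  x = 1: rhs = 8, matching y values: none (0 points).
  x = 2: rhs = 7, matching y values: none (0 points).
  x = 3: rhs = 7, matching y values: none (0 points).
  x = 4: rhs = 3, matching y values: 5, 6 (2 points).
  x = 5: rhs = 1, matching y values: 1, 10 (2 points).
  x = 6: rhs = 7, matching y values: none (0 points).
  x = 7: rhs = 5, matching y values: 4, 7 (2 points).
  x = 8: rhs = 1, matching y values: 1, 10 (2 points).
  x = 9: rhs = 1, matching y values: 1, 10 (2 points).
  x = 10: rhs = 0, matching y values: 0 (1 points).
Total affine count: 13.
Full point count |E(F_11)| = 13 + 1 = 14.
Hasse bound: |14 − (11+1)| = |2| = 2 ≤ 2√11 ≈ 6.6332 ✓.


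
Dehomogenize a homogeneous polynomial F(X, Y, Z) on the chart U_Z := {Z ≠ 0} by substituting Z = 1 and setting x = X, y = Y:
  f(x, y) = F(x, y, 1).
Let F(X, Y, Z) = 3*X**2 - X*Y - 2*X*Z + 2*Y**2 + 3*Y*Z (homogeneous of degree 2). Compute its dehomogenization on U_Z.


f(x, y) = 3*x**2 - x*y - 2*x + 2*y**2 + 3*y

On U_Z we set Z = 1. Each monomial c·X^i·Y^j·Z^k in F becomes c·x^i·y^j·1^k = c·x^i·y^j.
Substituting Z = 1: F(X, Y, 1) = 3*x**2 - x*y - 2*x + 2*y**2 + 3*y.
Note: deg(f) ≤ deg(F) = 2; strict inequality happens when F is divisible by Z (lost terms).


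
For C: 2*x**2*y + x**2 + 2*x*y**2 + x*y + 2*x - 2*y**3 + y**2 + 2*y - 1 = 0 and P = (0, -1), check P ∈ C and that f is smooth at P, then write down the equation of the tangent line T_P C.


Tangent line at P: 3*x - 6*y - 6 = 0.

Step 1: f(0, -1) = 0, so P lies on C.
Step 2: partial derivatives
  f_x(x, y) = 4*x*y + 2*x + 2*y**2 + y + 2, f_y(x, y) = 2*x**2 + 4*x*y + x - 6*y**2 + 2*y + 2.
  f_x(P) = 3, f_y(P) = -6 (gradient nonzero, so P is smooth).
Step 3: tangent line at P: 3·(x − 0) + -6·(y − -1) = 0.
Expanding: 3*x - 6*y - 6 = 0.


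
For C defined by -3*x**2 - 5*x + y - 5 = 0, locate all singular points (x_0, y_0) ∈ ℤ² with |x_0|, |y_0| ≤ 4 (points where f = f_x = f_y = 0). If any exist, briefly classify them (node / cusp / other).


No singular points in the scanned grid; C is smooth there.

Compute partial derivatives:
  f_x = -6*x - 5.
  f_y = 1.
f_y = 1 is a nonzero constant, so f_y never vanishes: no point (x, y) can satisfy f = f_x = f_y = 0. In particular no (x, y) ∈ {−4, ..., 4}² is singular; the curve is smooth.


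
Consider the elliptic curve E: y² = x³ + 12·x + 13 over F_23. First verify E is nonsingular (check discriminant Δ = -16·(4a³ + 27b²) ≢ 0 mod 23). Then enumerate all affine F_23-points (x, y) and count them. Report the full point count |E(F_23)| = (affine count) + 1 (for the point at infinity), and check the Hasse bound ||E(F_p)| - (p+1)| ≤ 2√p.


Affine points = {(0, 6), (0, 17), (1, 7), (1, 16), (6, 5), (6, 18), (7, 7), (7, 16), (8, 0), (10, 11), (10, 12), (11, 2), (11, 21), (14, 2), (14, 21), (15, 7), (15, 16), (16, 0), (17, 1), (17, 22), (18, 9), (18, 14), (19, 4), (19, 19), (21, 2), (21, 21), (22, 0)}; affine count = 27; |E(F_23)| = 28.

Discriminant check: Δ ∝ 4a³ + 27b² = 4·12³ + 27·13² = 4·1728 + 27·169 ≡ 21 (mod 23). Nonzero ⇒ E is nonsingular.
For each x ∈ F_23, compute rhs = x³ + 12·x + 13 mod 23, then count y ∈ F_23 with y² ≡ rhs.
  x = 0: rhs = 13, matching y values: 6, 17 (2 points).
  x = 1: rhs = 3, matching y values: 7, 16 (2 points).
  x = 2: rhs = 22, matching y values: none (0 points).
  x = 3: rhs = 7, matching y values: none (0 points).
  x = 4: rhs = 10, matching y values: none (0 points).
  x = 5: rhs = 14, matching y values: none (0 points).
  x = 6: rhs = 2, matching y values: 5, 18 (2 points).
  x = 7: rhs = 3, matching y values: 7, 16 (2 points).
  x = 8: rhs = 0, matching y values: 0 (1 points).
  x = 9: rhs = 22, matching y values: none (0 points).
  x = 10: rhs = 6, matching y values: 11, 12 (2 points).
  x = 11: rhs = 4, matching y values: 2, 21 (2 points).
  x = 12: rhs = 22, matching y values: none (0 points).
  x = 13: rhs = 20, matching y values: none (0 points).
  x = 14: rhs = 4, matching y values: 2, 21 (2 points).
  x = 15: rhs = 3, matching y values: 7, 16 (2 points).
  x = 16: rhs = 0, matching y values: 0 (1 points).
  x = 17: rhs = 1, matching y values: 1, 22 (2 points).
  x = 18: rhs = 12, matching y values: 9, 14 (2 points).
  x = 19: rhs = 16, matching y values: 4, 19 (2 points).
  x = 20: rhs = 19, matching y values: none (0 points).
  x = 21: rhs = 4, matching y values: 2, 21 (2 points).
  x = 22: rhs = 0, matching y values: 0 (1 points).
Total affine count: 27.
Full point count |E(F_23)| = 27 + 1 = 28.
Hasse bound: |28 − (23+1)| = |4| = 4 ≤ 2√23 ≈ 9.5917 ✓.


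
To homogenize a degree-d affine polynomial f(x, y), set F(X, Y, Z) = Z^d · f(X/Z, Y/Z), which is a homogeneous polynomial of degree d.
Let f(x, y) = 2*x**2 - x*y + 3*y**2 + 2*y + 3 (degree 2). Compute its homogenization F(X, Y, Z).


F(X, Y, Z) = 2*X**2 - X*Y + 3*Y**2 + 2*Y*Z + 3*Z**2

deg(f) = 2.
Substitute x = X/Z, y = Y/Z into f, then multiply by Z^2.
  monomial 2·x^2·y^0 ↦ 2·X^2·Y^0·Z^0.
  monomial -1·x^1·y^1 ↦ -1·X^1·Y^1·Z^0.
  monomial 3·x^0·y^2 ↦ 3·X^0·Y^2·Z^0.
  monomial 2·x^0·y^1 ↦ 2·X^0·Y^1·Z^1.
  monomial 3·x^0·y^0 ↦ 3·X^0·Y^0·Z^2.
Collecting: F(X, Y, Z) = 2*X**2 - X*Y + 3*Y**2 + 2*Y*Z + 3*Z**2.


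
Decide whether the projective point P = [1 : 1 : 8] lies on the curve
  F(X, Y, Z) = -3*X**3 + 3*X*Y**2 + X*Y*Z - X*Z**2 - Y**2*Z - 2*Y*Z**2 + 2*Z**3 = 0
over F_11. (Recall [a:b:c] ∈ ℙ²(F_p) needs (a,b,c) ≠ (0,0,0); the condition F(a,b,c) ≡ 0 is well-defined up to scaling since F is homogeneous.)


F(1,1,8) ≡ 7 (mod 11); P is NOT on the curve.

Evaluate F(1, 1, 8) term-by-term (mod 11).
  -3*X**3 ↦ -3·1·1·1 = -3
  3*X*Y**2 ↦ 3·1·1·1 = 3
  X*Y*Z ↦ 1·1·1·8 = 8
  -X*Z**2 ↦ -1·1·1·64 = -64
  -Y**2*Z ↦ -1·1·1·8 = -8
  -2*Y*Z**2 ↦ -2·1·1·64 = -128
  2*Z**3 ↦ 2·1·1·512 = 1024
Sum: F(1, 1, 8) = (-3) + (3) + (8) + (-64) + (-8) + (-128) + (1024) = 832.
Reducing mod 11: 832 ≡ 7 (mod 11).
Since F(a, b, c) ≡ 7 ≠ 0 (mod 11), P does NOT lie on the curve.


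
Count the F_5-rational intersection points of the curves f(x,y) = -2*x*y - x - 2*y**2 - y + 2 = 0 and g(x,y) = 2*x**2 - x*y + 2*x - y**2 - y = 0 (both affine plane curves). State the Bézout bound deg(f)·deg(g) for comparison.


Common zeros: ∅; count = 0; Bézout bound = 4.

deg(f) = 2, deg(g) = 2, so Bézout bound = 4.
Scan x ∈ F_5. For each x, list the y ∈ F_5 with f(x, y) ≡ 0 and those with g(x, y) ≡ 0 (mod 5); the common zeros in that column are the intersection.
  x = 0: f ≡ 0 at y ∈ ∅; g ≡ 0 at y ∈ {0, 4}; common: ∅.
  x = 1: f ≡ 0 at y ∈ ∅; g ≡ 0 at y ∈ {4}; common: ∅.
  x = 2: f ≡ 0 at y ∈ {0}; g ≡ 0 at y ∈ ∅; common: ∅.
  x = 3: f ≡ 0 at y ∈ {1, 3}; g ≡ 0 at y ∈ ∅; common: ∅.
  x = 4: f ≡ 0 at y ∈ {4}; g ≡ 0 at y ∈ {0}; common: ∅.
Collecting: common zeros = ∅, so the count is 0.
Comparison with the Bézout bound: 0 ≤ 4 = deg(f)·deg(g), as expected for curves with no common component (the affine F_5-count falls short of the bound because intersections may lie at infinity, over extension fields, or carry multiplicity).


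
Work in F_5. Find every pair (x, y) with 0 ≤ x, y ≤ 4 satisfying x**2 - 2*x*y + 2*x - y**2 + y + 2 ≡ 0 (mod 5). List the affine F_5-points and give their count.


Affine F_5-points: {(0, 2), (0, 4), (1, 0), (1, 4), (2, 0), (2, 2)}; count = 6.

For each of the 25 pairs (x, y) ∈ F_5², evaluate f(x, y) mod 5. Record the zeros.
  x = 0: [0↦2, 1↦2, 2↦0, 3↦1, 4↦0]  zeros at y ∈ {2, 4}
  x = 1: [0↦0, 1↦3, 2↦4, 3↦3, 4↦0]  zeros at y ∈ {0, 4}
  x = 2: [0↦0, 1↦1, 2↦0, 3↦2, 4↦2]  zeros at y ∈ {0, 2}
  x = 3: [0↦2, 1↦1, 2↦3, 3↦3, 4↦1]  zeros at y ∈ ∅
  x = 4: [0↦1, 1↦3, 2↦3, 3↦1, 4↦2]  zeros at y ∈ ∅
Collecting zeros: affine points = {(0, 2), (0, 4), (1, 0), (1, 4), (2, 0), (2, 2)}.
Total count |C(F_5)_aff| = 6.


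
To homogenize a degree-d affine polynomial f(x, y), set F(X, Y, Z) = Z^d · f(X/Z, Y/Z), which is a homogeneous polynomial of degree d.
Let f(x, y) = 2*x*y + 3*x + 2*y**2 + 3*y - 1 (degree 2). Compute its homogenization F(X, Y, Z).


F(X, Y, Z) = 2*X*Y + 3*X*Z + 2*Y**2 + 3*Y*Z - Z**2

deg(f) = 2.
Substitute x = X/Z, y = Y/Z into f, then multiply by Z^2.
  monomial 2·x^1·y^1 ↦ 2·X^1·Y^1·Z^0.
  monomial 3·x^1·y^0 ↦ 3·X^1·Y^0·Z^1.
  monomial 2·x^0·y^2 ↦ 2·X^0·Y^2·Z^0.
  monomial 3·x^0·y^1 ↦ 3·X^0·Y^1·Z^1.
  monomial -1·x^0·y^0 ↦ -1·X^0·Y^0·Z^2.
Collecting: F(X, Y, Z) = 2*X*Y + 3*X*Z + 2*Y**2 + 3*Y*Z - Z**2.


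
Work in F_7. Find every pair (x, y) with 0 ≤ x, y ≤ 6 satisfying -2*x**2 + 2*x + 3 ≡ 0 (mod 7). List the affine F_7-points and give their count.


Affine F_7-points: {(4, 0), (4, 1), (4, 2), (4, 3), (4, 4), (4, 5), (4, 6)}; count = 7.

For each of the 49 pairs (x, y) ∈ F_7², evaluate f(x, y) mod 7. Record the zeros.
  x = 0: [0↦3, 1↦3, 2↦3, 3↦3, 4↦3, 5↦3, 6↦3]  zeros at y ∈ ∅
  x = 1: [0↦3, 1↦3, 2↦3, 3↦3, 4↦3, 5↦3, 6↦3]  zeros at y ∈ ∅
  x = 2: [0↦6, 1↦6, 2↦6, 3↦6, 4↦6, 5↦6, 6↦6]  zeros at y ∈ ∅
  x = 3: [0↦5, 1↦5, 2↦5, 3↦5, 4↦5, 5↦5, 6↦5]  zeros at y ∈ ∅
  x = 4: [0↦0, 1↦0, 2↦0, 3↦0, 4↦0, 5↦0, 6↦0]  zeros at y ∈ {0, 1, 2, 3, 4, 5, 6}
  x = 5: [0↦5, 1↦5, 2↦5, 3↦5, 4↦5, 5↦5, 6↦5]  zeros at y ∈ ∅
  x = 6: [0↦6, 1↦6, 2↦6, 3↦6, 4↦6, 5↦6, 6↦6]  zeros at y ∈ ∅
Collecting zeros: affine points = {(4, 0), (4, 1), (4, 2), (4, 3), (4, 4), (4, 5), (4, 6)}.
Total count |C(F_7)_aff| = 7.


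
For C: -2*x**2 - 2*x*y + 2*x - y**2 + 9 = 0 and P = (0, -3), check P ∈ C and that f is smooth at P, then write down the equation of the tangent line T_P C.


Tangent line at P: 8*x + 6*y + 18 = 0.

Step 1: f(0, -3) = 0, so P lies on C.
Step 2: partial derivatives
  f_x(x, y) = -4*x - 2*y + 2, f_y(x, y) = -2*x - 2*y.
  f_x(P) = 8, f_y(P) = 6 (gradient nonzero, so P is smooth).
Step 3: tangent line at P: 8·(x − 0) + 6·(y − -3) = 0.
Expanding: 8*x + 6*y + 18 = 0.


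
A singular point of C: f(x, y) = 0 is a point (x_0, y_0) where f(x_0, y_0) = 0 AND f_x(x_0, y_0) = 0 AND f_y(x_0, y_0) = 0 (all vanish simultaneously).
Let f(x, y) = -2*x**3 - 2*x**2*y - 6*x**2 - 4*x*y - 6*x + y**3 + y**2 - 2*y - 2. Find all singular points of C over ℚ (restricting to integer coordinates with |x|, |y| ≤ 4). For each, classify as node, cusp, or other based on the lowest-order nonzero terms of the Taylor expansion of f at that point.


Singular points: {(-1, 0)}; classification: cusp.

Compute partial derivatives:
  f_x = -6*x**2 - 4*x*y - 12*x - 4*y - 6.
  f_y = -2*x**2 - 4*x + 3*y**2 + 2*y - 2.
Scan x_0 ∈ {−4, ..., 4}. For each x_0, f_y(x_0, y) is a polynomial in y; find its integer roots y ∈ {−4, ..., 4}, then test f_x and f at those candidates.
  x = -4: f_y(-4, y) = 3*y**2 + 2*y - 18; no integer root y with |y| ≤ 4.
  x = -3: f_y(-3, y) = 3*y**2 + 2*y - 8; vanishes at y ∈ {-2}. (-3, -2): f_x = -40 ≠ 0.
  x = -2: f_y(-2, y) = 3*y**2 + 2*y - 2; no integer root y with |y| ≤ 4.
  x = -1: f_y(-1, y) = 3*y**2 + 2*y; vanishes at y ∈ {0}. (-1, 0): f_x = 0, f = 0 — SINGULAR.
  x = 0: f_y(0, y) = 3*y**2 + 2*y - 2; no integer root y with |y| ≤ 4.
  x = 1: f_y(1, y) = 3*y**2 + 2*y - 8; vanishes at y ∈ {-2}. (1, -2): f_x = -8 ≠ 0.
  x = 2: f_y(2, y) = 3*y**2 + 2*y - 18; no integer root y with |y| ≤ 4.
  x = 3: f_y(3, y) = 3*y**2 + 2*y - 32; no integer root y with |y| ≤ 4.
  x = 4: f_y(4, y) = 3*y**2 + 2*y - 50; no integer root y with |y| ≤ 4.
Only singular point on the grid: (-1, 0).
Classify: substitute x = -1 + u, y = 0 + v and expand: f = -2*u**3 - 2*u**2*v + v**3 + v**2.
No constant or linear terms (consistent with a singular point). Quadratic part: v**2. Cubic part: -2*u**3 - 2*u**2*v + v**3.
The quadratic part v**2 is a perfect square, so there is a single (double) tangent line v = 0, i.e. y = 0. Restricting the cubic part to that line (v = 0) leaves -2*u**3 ≠ 0, so f is not divisible by v and the branch is v² ≈ 2*u**3 to lowest order — this is a cusp.
Classification: cusp.


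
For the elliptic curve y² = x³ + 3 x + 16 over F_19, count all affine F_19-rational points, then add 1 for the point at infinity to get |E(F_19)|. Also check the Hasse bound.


Affine points = {(0, 4), (0, 15), (1, 1), (1, 18), (2, 7), (2, 12), (4, 4), (4, 15), (5, 2), (5, 17), (7, 0), (8, 1), (8, 18), (10, 1), (10, 18), (14, 3), (14, 16), (15, 4), (15, 15)}; affine count = 19; |E(F_19)| = 20.

Discriminant check: Δ ∝ 4a³ + 27b² = 4·3³ + 27·16² = 4·27 + 27·256 ≡ 9 (mod 19). Nonzero ⇒ E is nonsingular.
For each x ∈ F_19, compute rhs = x³ + 3·x + 16 mod 19, then count y ∈ F_19 with y² ≡ rhs.
  x = 0: rhs = 16, matching y values: 4, 15 (2 points).
  x = 1: rhs = 1, matching y values: 1, 18 (2 points).
  x = 2: rhs = 11, matching y values: 7, 12 (2 points).
  x = 3: rhs = 14, matching y values: none (0 points).
  x = 4: rhs = 16, matching y values: 4, 15 (2 points).
  x = 5: rhs = 4, matching y values: 2, 17 (2 points).
  x = 6: rhs = 3, matching y values: none (0 points).
  x = 7: rhs = 0, matching y values: 0 (1 points).
  x = 8: rhs = 1, matching y values: 1, 18 (2 points).
  x = 9: rhs = 12, matching y values: none (0 points).
  x = 10: rhs = 1, matching y values: 1, 18 (2 points).
  x = 11: rhs = 12, matching y values: none (0 points).
  x = 12: rhs = 13, matching y values: none (0 points).
  x = 13: rhs = 10, matching y values: none (0 points).
  x = 14: rhs = 9, matching y values: 3, 16 (2 points).
  x = 15: rhs = 16, matching y values: 4, 15 (2 points).
  x = 16: rhs = 18, matching y values: none (0 points).
  x = 17: rhs = 2, matching y values: none (0 points).
  x = 18: rhs = 12, matching y values: none (0 points).
Total affine count: 19.
Full point count |E(F_19)| = 19 + 1 = 20.
Hasse bound: |20 − (19+1)| = |0| = 0 ≤ 2√19 ≈ 8.7178 ✓.


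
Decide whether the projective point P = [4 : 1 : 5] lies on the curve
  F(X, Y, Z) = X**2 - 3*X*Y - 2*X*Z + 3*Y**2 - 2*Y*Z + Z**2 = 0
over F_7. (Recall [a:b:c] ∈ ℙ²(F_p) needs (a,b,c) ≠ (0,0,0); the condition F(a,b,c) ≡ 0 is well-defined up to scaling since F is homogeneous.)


F(4,1,5) ≡ 3 (mod 7); P is NOT on the curve.

Evaluate F(4, 1, 5) term-by-term (mod 7).
  X**2 ↦ 1·16·1·1 = 16
  -3*X*Y ↦ -3·4·1·1 = -12
  -2*X*Z ↦ -2·4·1·5 = -40
  3*Y**2 ↦ 3·1·1·1 = 3
  -2*Y*Z ↦ -2·1·1·5 = -10
  Z**2 ↦ 1·1·1·25 = 25
Sum: F(4, 1, 5) = (16) + (-12) + (-40) + (3) + (-10) + (25) = -18.
Reducing mod 7: -18 ≡ 3 (mod 7).
Since F(a, b, c) ≡ 3 ≠ 0 (mod 7), P does NOT lie on the curve.


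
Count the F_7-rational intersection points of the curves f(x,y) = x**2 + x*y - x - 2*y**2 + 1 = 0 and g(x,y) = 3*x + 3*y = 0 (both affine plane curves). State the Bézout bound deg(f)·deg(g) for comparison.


Common zeros: {(4, 3), (6, 1)}; count = 2; Bézout bound = 2.

deg(f) = 2, deg(g) = 1, so Bézout bound = 2.
Scan x ∈ F_7. For each x, list the y ∈ F_7 with f(x, y) ≡ 0 and those with g(x, y) ≡ 0 (mod 7); the common zeros in that column are the intersection.
  x = 0: f ≡ 0 at y ∈ {2, 5}; g ≡ 0 at y ∈ {0}; common: ∅.
  x = 1: f ≡ 0 at y ∈ {1, 3}; g ≡ 0 at y ∈ {6}; common: ∅.
  x = 2: f ≡ 0 at y ∈ {4}; g ≡ 0 at y ∈ {5}; common: ∅.
  x = 3: f ≡ 0 at y ∈ {0, 5}; g ≡ 0 at y ∈ {4}; common: ∅.
  x = 4: f ≡ 0 at y ∈ {3, 6}; g ≡ 0 at y ∈ {3}; common: {3}.
  x = 5: f ≡ 0 at y ∈ {0, 6}; g ≡ 0 at y ∈ {2}; common: ∅.
  x = 6: f ≡ 0 at y ∈ {1, 2}; g ≡ 0 at y ∈ {1}; common: {1}.
Collecting: common zeros = {(4, 3), (6, 1)}, so the count is 2.
Comparison with the Bézout bound: 2 ≤ 2 = deg(f)·deg(g), as expected for curves with no common component (the bound is attained).


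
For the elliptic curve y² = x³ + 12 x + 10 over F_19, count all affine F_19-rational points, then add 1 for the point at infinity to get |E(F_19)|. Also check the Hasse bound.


Affine points = {(1, 2), (1, 17), (2, 2), (2, 17), (3, 4), (3, 15), (5, 9), (5, 10), (7, 0), (9, 7), (9, 12), (10, 3), (10, 16), (12, 1), (12, 18), (13, 8), (13, 11), (16, 2), (16, 17), (17, 4), (17, 15), (18, 4), (18, 15)}; affine count = 23; |E(F_19)| = 24.

Discriminant check: Δ ∝ 4a³ + 27b² = 4·12³ + 27·10² = 4·1728 + 27·100 ≡ 17 (mod 19). Nonzero ⇒ E is nonsingular.
For each x ∈ F_19, compute rhs = x³ + 12·x + 10 mod 19, then count y ∈ F_19 with y² ≡ rhs.
  x = 0: rhs = 10, matching y values: none (0 points).
  x = 1: rhs = 4, matching y values: 2, 17 (2 points).
  x = 2: rhs = 4, matching y values: 2, 17 (2 points).
  x = 3: rhs = 16, matching y values: 4, 15 (2 points).
  x = 4: rhs = 8, matching y values: none (0 points).
  x = 5: rhs = 5, matching y values: 9, 10 (2 points).
  x = 6: rhs = 13, matching y values: none (0 points).
  x = 7: rhs = 0, matching y values: 0 (1 points).
  x = 8: rhs = 10, matching y values: none (0 points).
  x = 9: rhs = 11, matching y values: 7, 12 (2 points).
  x = 10: rhs = 9, matching y values: 3, 16 (2 points).
  x = 11: rhs = 10, matching y values: none (0 points).
  x = 12: rhs = 1, matching y values: 1, 18 (2 points).
  x = 13: rhs = 7, matching y values: 8, 11 (2 points).
  x = 14: rhs = 15, matching y values: none (0 points).
  x = 15: rhs = 12, matching y values: none (0 points).
  x = 16: rhs = 4, matching y values: 2, 17 (2 points).
  x = 17: rhs = 16, matching y values: 4, 15 (2 points).
  x = 18: rhs = 16, matching y values: 4, 15 (2 points).
Total affine count: 23.
Full point count |E(F_19)| = 23 + 1 = 24.
Hasse bound: |24 − (19+1)| = |4| = 4 ≤ 2√19 ≈ 8.7178 ✓.


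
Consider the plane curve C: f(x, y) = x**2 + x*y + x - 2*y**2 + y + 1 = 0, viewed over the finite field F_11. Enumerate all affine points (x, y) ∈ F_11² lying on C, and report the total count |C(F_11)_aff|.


Affine F_11-points: {(0, 1), (0, 5), (5, 5), (5, 9), (7, 6), (7, 9), (8, 4), (8, 6), (9, 1), (9, 4)}; count = 10.

For each of the 121 pairs (x, y) ∈ F_11², evaluate f(x, y) mod 11. Record the zeros.
  x = 0: [0↦1, 1↦0, 2↦6, 3↦8, 4↦6, 5↦0, 6↦1, 7↦9, 8↦2, 9↦2, 10↦9]  zeros at y ∈ {1, 5}
  x = 1: [0↦3, 1↦3, 2↦10, 3↦2, 4↦1, 5↦7, 6↦9, 7↦7, 8↦1, 9↦2, 10↦10]  zeros at y ∈ ∅
  x = 2: [0↦7, 1↦8, 2↦5, 3↦9, 4↦9, 5↦5, 6↦8, 7↦7, 8↦2, 9↦4, 10↦2]  zeros at y ∈ ∅
  x = 3: [0↦2, 1↦4, 2↦2, 3↦7, 4↦8, 5↦5, 6↦9, 7↦9, 8↦5, 9↦8, 10↦7]  zeros at y ∈ ∅
  x = 4: [0↦10, 1↦2, 2↦1, 3↦7, 4↦9, 5↦7, 6↦1, 7↦2, 8↦10, 9↦3, 10↦3]  zeros at y ∈ ∅
  x = 5: [0↦9, 1↦2, 2↦2, 3↦9, 4↦1, 5↦0, 6↦6, 7↦8, 8↦6, 9↦0, 10↦1]  zeros at y ∈ {5, 9}
  x = 6: [0↦10, 1↦4, 2↦5, 3↦2, 4↦6, 5↦6, 6↦2, 7↦5, 8↦4, 9↦10, 10↦1]  zeros at y ∈ ∅
  x = 7: [0↦2, 1↦8, 2↦10, 3↦8, 4↦2, 5↦3, 6↦0, 7↦4, 8↦4, 9↦0, 10↦3]  zeros at y ∈ {6, 9}
  x = 8: [0↦7, 1↦3, 2↦6, 3↦5, 4↦0, 5↦2, 6↦0, 7↦5, 8↦6, 9↦3, 10↦7]  zeros at y ∈ {4, 6}
  x = 9: [0↦3, 1↦0, 2↦4, 3↦4, 4↦0, 5↦3, 6↦2, 7↦8, 8↦10, 9↦8, 10↦2]  zeros at y ∈ {1, 4}
  x = 10: [0↦1, 1↦10, 2↦4, 3↦5, 4↦2, 5↦6, 6↦6, 7↦2, 8↦5, 9↦4, 10↦10]  zeros at y ∈ ∅
Collecting zeros: affine points = {(0, 1), (0, 5), (5, 5), (5, 9), (7, 6), (7, 9), (8, 4), (8, 6), (9, 1), (9, 4)}.
Total count |C(F_11)_aff| = 10.


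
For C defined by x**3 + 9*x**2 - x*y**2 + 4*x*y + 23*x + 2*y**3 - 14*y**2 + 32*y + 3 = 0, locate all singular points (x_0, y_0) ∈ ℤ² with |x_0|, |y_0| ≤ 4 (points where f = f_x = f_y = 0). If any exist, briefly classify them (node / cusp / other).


Singular points: {(-3, 2)}; classification: cusp.

Compute partial derivatives:
  f_x = 3*x**2 + 18*x - y**2 + 4*y + 23.
  f_y = -2*x*y + 4*x + 6*y**2 - 28*y + 32.
Scan x_0 ∈ {−4, ..., 4}. For each x_0, f_y(x_0, y) is a polynomial in y; find its integer roots y ∈ {−4, ..., 4}, then test f_x and f at those candidates.
  x = -4: f_y(-4, y) = 6*y**2 - 20*y + 16; vanishes at y ∈ {2}. (-4, 2): f_x = 3 ≠ 0.
  x = -3: f_y(-3, y) = 6*y**2 - 22*y + 20; vanishes at y ∈ {2}. (-3, 2): f_x = 0, f = 0 — SINGULAR.
  x = -2: f_y(-2, y) = 6*y**2 - 24*y + 24; vanishes at y ∈ {2}. (-2, 2): f_x = 3 ≠ 0.
  x = -1: f_y(-1, y) = 6*y**2 - 26*y + 28; vanishes at y ∈ {2}. (-1, 2): f_x = 12 ≠ 0.
  x = 0: f_y(0, y) = 6*y**2 - 28*y + 32; vanishes at y ∈ {2}. (0, 2): f_x = 27 ≠ 0.
  x = 1: f_y(1, y) = 6*y**2 - 30*y + 36; vanishes at y ∈ {2, 3}. (1, 2): f_x = 48 ≠ 0; (1, 3): f_x = 47 ≠ 0.
  x = 2: f_y(2, y) = 6*y**2 - 32*y + 40; vanishes at y ∈ {2}. (2, 2): f_x = 75 ≠ 0.
  x = 3: f_y(3, y) = 6*y**2 - 34*y + 44; vanishes at y ∈ {2}. (3, 2): f_x = 108 ≠ 0.
  x = 4: f_y(4, y) = 6*y**2 - 36*y + 48; vanishes at y ∈ {2, 4}. (4, 2): f_x = 147 ≠ 0; (4, 4): f_x = 143 ≠ 0.
Only singular point on the grid: (-3, 2).
Classify: substitute x = -3 + u, y = 2 + v and expand: f = u**3 - u*v**2 + 2*v**3 + v**2.
No constant or linear terms (consistent with a singular point). Quadratic part: v**2. Cubic part: u**3 - u*v**2 + 2*v**3.
The quadratic part v**2 is a perfect square, so there is a single (double) tangent line v = 0, i.e. y = 2. Restricting the cubic part to that line (v = 0) leaves u**3 ≠ 0, so f is not divisible by v and the branch is v² ≈ -u**3 to lowest order — this is a cusp.
Classification: cusp.


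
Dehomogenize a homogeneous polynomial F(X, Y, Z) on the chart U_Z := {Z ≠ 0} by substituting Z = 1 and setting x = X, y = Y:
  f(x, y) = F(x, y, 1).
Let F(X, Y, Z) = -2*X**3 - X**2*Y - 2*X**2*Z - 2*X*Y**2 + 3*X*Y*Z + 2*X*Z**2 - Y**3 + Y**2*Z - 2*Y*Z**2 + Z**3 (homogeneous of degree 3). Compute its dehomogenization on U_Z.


f(x, y) = -2*x**3 - x**2*y - 2*x**2 - 2*x*y**2 + 3*x*y + 2*x - y**3 + y**2 - 2*y + 1

On U_Z we set Z = 1. Each monomial c·X^i·Y^j·Z^k in F becomes c·x^i·y^j·1^k = c·x^i·y^j.
Substituting Z = 1: F(X, Y, 1) = -2*x**3 - x**2*y - 2*x**2 - 2*x*y**2 + 3*x*y + 2*x - y**3 + y**2 - 2*y + 1.
Note: deg(f) ≤ deg(F) = 3; strict inequality happens when F is divisible by Z (lost terms).


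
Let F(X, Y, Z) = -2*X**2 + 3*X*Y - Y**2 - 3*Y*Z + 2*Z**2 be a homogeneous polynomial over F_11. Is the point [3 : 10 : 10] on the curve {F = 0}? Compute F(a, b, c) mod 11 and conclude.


F(3,10,10) ≡ 4 (mod 11); P is NOT on the curve.

Evaluate F(3, 10, 10) term-by-term (mod 11).
  -2*X**2 ↦ -2·9·1·1 = -18
  3*X*Y ↦ 3·3·10·1 = 90
  -Y**2 ↦ -1·1·100·1 = -100
  -3*Y*Z ↦ -3·1·10·10 = -300
  2*Z**2 ↦ 2·1·1·100 = 200
Sum: F(3, 10, 10) = (-18) + (90) + (-100) + (-300) + (200) = -128.
Reducing mod 11: -128 ≡ 4 (mod 11).
Since F(a, b, c) ≡ 4 ≠ 0 (mod 11), P does NOT lie on the curve.


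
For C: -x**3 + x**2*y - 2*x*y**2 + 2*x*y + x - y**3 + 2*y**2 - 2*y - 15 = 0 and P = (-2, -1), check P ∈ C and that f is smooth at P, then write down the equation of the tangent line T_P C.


Tangent line at P: -11*x - 17*y - 39 = 0.

Step 1: f(-2, -1) = 0, so P lies on C.
Step 2: partial derivatives
  f_x(x, y) = -3*x**2 + 2*x*y - 2*y**2 + 2*y + 1, f_y(x, y) = x**2 - 4*x*y + 2*x - 3*y**2 + 4*y - 2.
  f_x(P) = -11, f_y(P) = -17 (gradient nonzero, so P is smooth).
Step 3: tangent line at P: -11·(x − -2) + -17·(y − -1) = 0.
Expanding: -11*x - 17*y - 39 = 0.


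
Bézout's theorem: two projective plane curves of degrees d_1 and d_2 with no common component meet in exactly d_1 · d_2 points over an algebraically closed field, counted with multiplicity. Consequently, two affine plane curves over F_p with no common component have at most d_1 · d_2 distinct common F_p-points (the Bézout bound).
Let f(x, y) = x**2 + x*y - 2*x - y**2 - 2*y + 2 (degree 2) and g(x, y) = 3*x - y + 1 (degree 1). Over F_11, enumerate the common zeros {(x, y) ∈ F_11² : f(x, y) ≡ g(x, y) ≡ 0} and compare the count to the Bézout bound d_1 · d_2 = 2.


Common zeros: ∅; count = 0; Bézout bound = 2.

deg(f) = 2, deg(g) = 1, so Bézout bound = 2.
Scan x ∈ F_11. For each x, list the y ∈ F_11 with f(x, y) ≡ 0 and those with g(x, y) ≡ 0 (mod 11); the common zeros in that column are the intersection.
  x = 0: f ≡ 0 at y ∈ {4, 5}; g ≡ 0 at y ∈ {1}; common: ∅.
  x = 1: f ≡ 0 at y ∈ {3, 7}; g ≡ 0 at y ∈ {4}; common: ∅.
  x = 2: f ≡ 0 at y ∈ ∅; g ≡ 0 at y ∈ {7}; common: ∅.
  x = 3: f ≡ 0 at y ∈ ∅; g ≡ 0 at y ∈ {10}; common: ∅.
  x = 4: f ≡ 0 at y ∈ {1}; g ≡ 0 at y ∈ {2}; common: ∅.
  x = 5: f ≡ 0 at y ∈ {7}; g ≡ 0 at y ∈ {5}; common: ∅.
  x = 6: f ≡ 0 at y ∈ ∅; g ≡ 0 at y ∈ {8}; common: ∅.
  x = 7: f ≡ 0 at y ∈ ∅; g ≡ 0 at y ∈ {0}; common: ∅.
  x = 8: f ≡ 0 at y ∈ {1, 5}; g ≡ 0 at y ∈ {3}; common: ∅.
  x = 9: f ≡ 0 at y ∈ {3, 4}; g ≡ 0 at y ∈ {6}; common: ∅.
  x = 10: f ≡ 0 at y ∈ ∅; g ≡ 0 at y ∈ {9}; common: ∅.
Collecting: common zeros = ∅, so the count is 0.
Comparison with the Bézout bound: 0 ≤ 2 = deg(f)·deg(g), as expected for curves with no common component (the affine F_11-count falls short of the bound because intersections may lie at infinity, over extension fields, or carry multiplicity).


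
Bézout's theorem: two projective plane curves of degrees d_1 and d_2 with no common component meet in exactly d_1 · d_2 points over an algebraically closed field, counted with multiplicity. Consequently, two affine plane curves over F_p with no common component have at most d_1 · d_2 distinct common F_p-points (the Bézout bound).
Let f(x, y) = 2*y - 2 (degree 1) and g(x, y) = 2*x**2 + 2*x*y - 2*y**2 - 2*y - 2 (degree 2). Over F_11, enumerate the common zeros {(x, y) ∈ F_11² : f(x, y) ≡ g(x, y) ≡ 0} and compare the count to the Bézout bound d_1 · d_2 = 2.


Common zeros: ∅; count = 0; Bézout bound = 2.

deg(f) = 1, deg(g) = 2, so Bézout bound = 2.
Scan x ∈ F_11. For each x, list the y ∈ F_11 with f(x, y) ≡ 0 and those with g(x, y) ≡ 0 (mod 11); the common zeros in that column are the intersection.
  x = 0: f ≡ 0 at y ∈ {1}; g ≡ 0 at y ∈ ∅; common: ∅.
  x = 1: f ≡ 0 at y ∈ {1}; g ≡ 0 at y ∈ {0}; common: ∅.
  x = 2: f ≡ 0 at y ∈ {1}; g ≡ 0 at y ∈ ∅; common: ∅.
  x = 3: f ≡ 0 at y ∈ {1}; g ≡ 0 at y ∈ {4, 9}; common: ∅.
  x = 4: f ≡ 0 at y ∈ {1}; g ≡ 0 at y ∈ {4, 10}; common: ∅.
  x = 5: f ≡ 0 at y ∈ {1}; g ≡ 0 at y ∈ ∅; common: ∅.
  x = 6: f ≡ 0 at y ∈ {1}; g ≡ 0 at y ∈ {8}; common: ∅.
  x = 7: f ≡ 0 at y ∈ {1}; g ≡ 0 at y ∈ ∅; common: ∅.
  x = 8: f ≡ 0 at y ∈ {1}; g ≡ 0 at y ∈ {8, 10}; common: ∅.
  x = 9: f ≡ 0 at y ∈ {1}; g ≡ 0 at y ∈ ∅; common: ∅.
  x = 10: f ≡ 0 at y ∈ {1}; g ≡ 0 at y ∈ {0, 9}; common: ∅.
Collecting: common zeros = ∅, so the count is 0.
Comparison with the Bézout bound: 0 ≤ 2 = deg(f)·deg(g), as expected for curves with no common component (the affine F_11-count falls short of the bound because intersections may lie at infinity, over extension fields, or carry multiplicity).


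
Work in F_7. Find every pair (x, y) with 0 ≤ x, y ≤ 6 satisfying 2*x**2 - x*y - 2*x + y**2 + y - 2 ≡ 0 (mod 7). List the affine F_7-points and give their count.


Affine F_7-points: {(0, 1), (0, 5), (1, 3), (1, 4), (2, 4), (5, 1), (5, 3)}; count = 7.

For each of the 49 pairs (x, y) ∈ F_7², evaluate f(x, y) mod 7. Record the zeros.
  x = 0: [0↦5, 1↦0, 2↦4, 3↦3, 4↦4, 5↦0, 6↦5]  zeros at y ∈ {1, 5}
  x = 1: [0↦5, 1↦6, 2↦2, 3↦0, 4↦0, 5↦2, 6↦6]  zeros at y ∈ {3, 4}
  x = 2: [0↦2, 1↦2, 2↦4, 3↦1, 4↦0, 5↦1, 6↦4]  zeros at y ∈ {4}
  x = 3: [0↦3, 1↦2, 2↦3, 3↦6, 4↦4, 5↦4, 6↦6]  zeros at y ∈ ∅
  x = 4: [0↦1, 1↦6, 2↦6, 3↦1, 4↦5, 5↦4, 6↦5]  zeros at y ∈ ∅
  x = 5: [0↦3, 1↦0, 2↦6, 3↦0, 4↦3, 5↦1, 6↦1]  zeros at y ∈ {1, 3}
  x = 6: [0↦2, 1↦5, 2↦3, 3↦3, 4↦5, 5↦2, 6↦1]  zeros at y ∈ ∅
Collecting zeros: affine points = {(0, 1), (0, 5), (1, 3), (1, 4), (2, 4), (5, 1), (5, 3)}.
Total count |C(F_7)_aff| = 7.


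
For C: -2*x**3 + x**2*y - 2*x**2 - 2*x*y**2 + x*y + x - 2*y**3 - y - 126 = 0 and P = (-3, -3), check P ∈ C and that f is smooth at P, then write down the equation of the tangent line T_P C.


Tangent line at P: -44*x - 85*y - 387 = 0.

Step 1: f(-3, -3) = 0, so P lies on C.
Step 2: partial derivatives
  f_x(x, y) = -6*x**2 + 2*x*y - 4*x - 2*y**2 + y + 1, f_y(x, y) = x**2 - 4*x*y + x - 6*y**2 - 1.
  f_x(P) = -44, f_y(P) = -85 (gradient nonzero, so P is smooth).
Step 3: tangent line at P: -44·(x − -3) + -85·(y − -3) = 0.
Expanding: -44*x - 85*y - 387 = 0.


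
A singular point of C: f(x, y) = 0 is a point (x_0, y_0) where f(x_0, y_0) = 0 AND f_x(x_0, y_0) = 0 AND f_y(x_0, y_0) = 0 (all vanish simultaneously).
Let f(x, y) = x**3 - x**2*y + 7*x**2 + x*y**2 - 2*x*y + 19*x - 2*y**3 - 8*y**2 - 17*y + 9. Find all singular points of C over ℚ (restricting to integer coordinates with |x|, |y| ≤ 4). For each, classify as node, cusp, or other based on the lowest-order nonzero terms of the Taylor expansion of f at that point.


Singular points: {(-3, -2)}; classification: cusp.

Compute partial derivatives:
  f_x = 3*x**2 - 2*x*y + 14*x + y**2 - 2*y + 19.
  f_y = -x**2 + 2*x*y - 2*x - 6*y**2 - 16*y - 17.
Scan x_0 ∈ {−4, ..., 4}. For each x_0, f_y(x_0, y) is a polynomial in y; find its integer roots y ∈ {−4, ..., 4}, then test f_x and f at those candidates.
  x = -4: f_y(-4, y) = -6*y**2 - 24*y - 25; no integer root y with |y| ≤ 4.
  x = -3: f_y(-3, y) = -6*y**2 - 22*y - 20; vanishes at y ∈ {-2}. (-3, -2): f_x = 0, f = 0 — SINGULAR.
  x = -2: f_y(-2, y) = -6*y**2 - 20*y - 17; no integer root y with |y| ≤ 4.
  x = -1: f_y(-1, y) = -6*y**2 - 18*y - 16; no integer root y with |y| ≤ 4.
  x = 0: f_y(0, y) = -6*y**2 - 16*y - 17; no integer root y with |y| ≤ 4.
  x = 1: f_y(1, y) = -6*y**2 - 14*y - 20; no integer root y with |y| ≤ 4.
  x = 2: f_y(2, y) = -6*y**2 - 12*y - 25; no integer root y with |y| ≤ 4.
  x = 3: f_y(3, y) = -6*y**2 - 10*y - 32; no integer root y with |y| ≤ 4.
  x = 4: f_y(4, y) = -6*y**2 - 8*y - 41; no integer root y with |y| ≤ 4.
Only singular point on the grid: (-3, -2).
Classify: substitute x = -3 + u, y = -2 + v and expand: f = u**3 - u**2*v + u*v**2 - 2*v**3 + v**2.
No constant or linear terms (consistent with a singular point). Quadratic part: v**2. Cubic part: u**3 - u**2*v + u*v**2 - 2*v**3.
The quadratic part v**2 is a perfect square, so there is a single (double) tangent line v = 0, i.e. y = -2. Restricting the cubic part to that line (v = 0) leaves u**3 ≠ 0, so f is not divisible by v and the branch is v² ≈ -u**3 to lowest order — this is a cusp.
Classification: cusp.


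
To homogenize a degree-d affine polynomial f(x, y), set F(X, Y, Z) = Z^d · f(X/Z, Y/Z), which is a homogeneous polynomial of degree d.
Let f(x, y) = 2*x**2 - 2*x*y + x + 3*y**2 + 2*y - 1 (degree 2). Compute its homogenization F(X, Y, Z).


F(X, Y, Z) = 2*X**2 - 2*X*Y + X*Z + 3*Y**2 + 2*Y*Z - Z**2

deg(f) = 2.
Substitute x = X/Z, y = Y/Z into f, then multiply by Z^2.
  monomial 2·x^2·y^0 ↦ 2·X^2·Y^0·Z^0.
  monomial -2·x^1·y^1 ↦ -2·X^1·Y^1·Z^0.
  monomial 1·x^1·y^0 ↦ 1·X^1·Y^0·Z^1.
  monomial 3·x^0·y^2 ↦ 3·X^0·Y^2·Z^0.
  monomial 2·x^0·y^1 ↦ 2·X^0·Y^1·Z^1.
  monomial -1·x^0·y^0 ↦ -1·X^0·Y^0·Z^2.
Collecting: F(X, Y, Z) = 2*X**2 - 2*X*Y + X*Z + 3*Y**2 + 2*Y*Z - Z**2.


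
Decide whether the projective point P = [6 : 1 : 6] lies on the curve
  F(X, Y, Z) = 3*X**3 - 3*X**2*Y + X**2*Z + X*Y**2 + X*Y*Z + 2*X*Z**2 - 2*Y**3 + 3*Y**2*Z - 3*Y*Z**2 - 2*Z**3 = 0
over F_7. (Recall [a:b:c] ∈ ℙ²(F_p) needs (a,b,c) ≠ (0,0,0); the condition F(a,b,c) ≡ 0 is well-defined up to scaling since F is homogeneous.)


F(6,1,6) ≡ 6 (mod 7); P is NOT on the curve.

Evaluate F(6, 1, 6) term-by-term (mod 7).
  3*X**3 ↦ 3·216·1·1 = 648
  -3*X**2*Y ↦ -3·36·1·1 = -108
  X**2*Z ↦ 1·36·1·6 = 216
  X*Y**2 ↦ 1·6·1·1 = 6
  X*Y*Z ↦ 1·6·1·6 = 36
  2*X*Z**2 ↦ 2·6·1·36 = 432
  -2*Y**3 ↦ -2·1·1·1 = -2
  3*Y**2*Z ↦ 3·1·1·6 = 18
  -3*Y*Z**2 ↦ -3·1·1·36 = -108
  -2*Z**3 ↦ -2·1·1·216 = -432
Sum: F(6, 1, 6) = (648) + (-108) + (216) + (6) + (36) + (432) + (-2) + (18) + (-108) + (-432) = 706.
Reducing mod 7: 706 ≡ 6 (mod 7).
Since F(a, b, c) ≡ 6 ≠ 0 (mod 7), P does NOT lie on the curve.
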